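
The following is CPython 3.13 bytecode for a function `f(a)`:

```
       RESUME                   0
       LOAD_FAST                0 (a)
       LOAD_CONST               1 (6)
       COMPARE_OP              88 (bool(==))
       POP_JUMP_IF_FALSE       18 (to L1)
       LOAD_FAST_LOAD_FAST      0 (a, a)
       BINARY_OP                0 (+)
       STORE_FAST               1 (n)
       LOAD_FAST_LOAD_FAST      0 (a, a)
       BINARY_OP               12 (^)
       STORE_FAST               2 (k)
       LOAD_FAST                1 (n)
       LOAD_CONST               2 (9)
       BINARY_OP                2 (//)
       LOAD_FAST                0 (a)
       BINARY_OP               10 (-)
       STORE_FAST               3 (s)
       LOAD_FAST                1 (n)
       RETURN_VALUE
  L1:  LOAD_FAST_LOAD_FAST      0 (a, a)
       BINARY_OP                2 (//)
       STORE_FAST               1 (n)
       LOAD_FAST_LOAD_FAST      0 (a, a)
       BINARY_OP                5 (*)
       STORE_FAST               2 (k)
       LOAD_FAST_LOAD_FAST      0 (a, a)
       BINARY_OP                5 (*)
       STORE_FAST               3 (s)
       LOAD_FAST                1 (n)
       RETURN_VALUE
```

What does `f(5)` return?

LOAD_FAST a → push 5. Stack: [5]
LOAD_CONST → push 6. Stack: [5, 6]
COMPARE_OP bool(==) → 5 vs 6 = False. Stack: [False]
POP_JUMP_IF_FALSE → pop False; jump. Stack: []
LOAD_FAST_LOAD_FAST a,a → push 5,5. Stack: [5, 5]
BINARY_OP // → 5 // 5 = 1. Stack: [1]
STORE_FAST n → n=1. Stack: []
LOAD_FAST_LOAD_FAST a,a → push 5,5. Stack: [5, 5]
BINARY_OP * → 5 * 5 = 25. Stack: [25]
STORE_FAST k → k=25. Stack: []
LOAD_FAST_LOAD_FAST a,a → push 5,5. Stack: [5, 5]
BINARY_OP * → 5 * 5 = 25. Stack: [25]
STORE_FAST s → s=25. Stack: []
LOAD_FAST n → push 1. Stack: [1]
RETURN_VALUE → return 1.

1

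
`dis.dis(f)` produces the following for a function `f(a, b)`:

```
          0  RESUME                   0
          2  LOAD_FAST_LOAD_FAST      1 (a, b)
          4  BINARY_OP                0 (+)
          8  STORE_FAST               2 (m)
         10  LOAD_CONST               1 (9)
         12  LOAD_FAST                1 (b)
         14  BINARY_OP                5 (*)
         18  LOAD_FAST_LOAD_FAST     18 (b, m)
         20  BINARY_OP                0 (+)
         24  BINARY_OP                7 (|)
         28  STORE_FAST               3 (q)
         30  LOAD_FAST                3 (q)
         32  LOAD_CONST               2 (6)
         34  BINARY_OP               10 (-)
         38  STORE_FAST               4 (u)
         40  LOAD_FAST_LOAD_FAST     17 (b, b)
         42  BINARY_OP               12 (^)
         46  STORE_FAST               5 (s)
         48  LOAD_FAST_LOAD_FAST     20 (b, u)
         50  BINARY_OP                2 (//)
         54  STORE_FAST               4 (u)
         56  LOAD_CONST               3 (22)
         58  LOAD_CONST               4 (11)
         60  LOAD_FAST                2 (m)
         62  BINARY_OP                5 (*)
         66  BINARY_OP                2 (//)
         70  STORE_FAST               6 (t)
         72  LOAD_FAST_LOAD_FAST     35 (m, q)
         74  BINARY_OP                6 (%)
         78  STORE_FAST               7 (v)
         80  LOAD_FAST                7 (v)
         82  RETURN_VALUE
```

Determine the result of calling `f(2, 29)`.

31

LOAD_FAST_LOAD_FAST a,b → push 2,29. Stack: [2, 29]
BINARY_OP + → 2 + 29 = 31. Stack: [31]
STORE_FAST m → m=31. Stack: []
LOAD_CONST → push 9. Stack: [9]
LOAD_FAST b → push 29. Stack: [9, 29]
BINARY_OP * → 9 * 29 = 261. Stack: [261]
LOAD_FAST_LOAD_FAST b,m → push 29,31. Stack: [261, 29, 31]
BINARY_OP + → 29 + 31 = 60. Stack: [261, 60]
BINARY_OP | → 261 | 60 = 317. Stack: [317]
STORE_FAST q → q=317. Stack: []
LOAD_FAST q → push 317. Stack: [317]
LOAD_CONST → push 6. Stack: [317, 6]
BINARY_OP - → 317 - 6 = 311. Stack: [311]
STORE_FAST u → u=311. Stack: []
LOAD_FAST_LOAD_FAST b,b → push 29,29. Stack: [29, 29]
BINARY_OP ^ → 29 ^ 29 = 0. Stack: [0]
STORE_FAST s → s=0. Stack: []
LOAD_FAST_LOAD_FAST b,u → push 29,311. Stack: [29, 311]
BINARY_OP // → 29 // 311 = 0. Stack: [0]
STORE_FAST u → u=0. Stack: []
LOAD_CONST → push 22. Stack: [22]
LOAD_CONST → push 11. Stack: [22, 11]
LOAD_FAST m → push 31. Stack: [22, 11, 31]
BINARY_OP * → 11 * 31 = 341. Stack: [22, 341]
BINARY_OP // → 22 // 341 = 0. Stack: [0]
STORE_FAST t → t=0. Stack: []
LOAD_FAST_LOAD_FAST m,q → push 31,317. Stack: [31, 317]
BINARY_OP % → 31 % 317 = 31. Stack: [31]
STORE_FAST v → v=31. Stack: []
LOAD_FAST v → push 31. Stack: [31]
RETURN_VALUE → return 31.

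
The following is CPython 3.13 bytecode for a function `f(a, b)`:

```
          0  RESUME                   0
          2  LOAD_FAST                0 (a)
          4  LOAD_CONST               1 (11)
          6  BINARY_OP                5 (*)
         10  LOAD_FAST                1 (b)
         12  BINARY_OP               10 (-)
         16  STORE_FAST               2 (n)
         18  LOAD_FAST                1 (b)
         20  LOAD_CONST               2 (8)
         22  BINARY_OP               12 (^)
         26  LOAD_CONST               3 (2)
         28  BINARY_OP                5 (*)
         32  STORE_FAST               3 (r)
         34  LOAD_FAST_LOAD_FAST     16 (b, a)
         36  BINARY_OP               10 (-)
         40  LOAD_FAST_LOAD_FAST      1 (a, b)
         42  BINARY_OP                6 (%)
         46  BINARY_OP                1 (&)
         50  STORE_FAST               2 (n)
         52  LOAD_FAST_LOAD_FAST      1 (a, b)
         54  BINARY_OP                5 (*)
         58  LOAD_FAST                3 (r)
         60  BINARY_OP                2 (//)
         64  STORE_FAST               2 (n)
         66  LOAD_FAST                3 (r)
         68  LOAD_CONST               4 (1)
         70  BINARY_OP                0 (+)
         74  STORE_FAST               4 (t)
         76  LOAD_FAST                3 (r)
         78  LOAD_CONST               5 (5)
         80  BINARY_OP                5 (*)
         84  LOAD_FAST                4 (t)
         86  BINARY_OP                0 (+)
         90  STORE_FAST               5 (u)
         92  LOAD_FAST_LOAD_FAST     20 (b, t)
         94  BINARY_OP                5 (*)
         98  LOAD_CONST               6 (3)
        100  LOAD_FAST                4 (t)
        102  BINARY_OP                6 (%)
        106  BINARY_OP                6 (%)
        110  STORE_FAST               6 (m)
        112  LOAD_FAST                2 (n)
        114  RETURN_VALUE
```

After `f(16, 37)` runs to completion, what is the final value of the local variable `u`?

LOAD_FAST a → push 16. Stack: [16]
LOAD_CONST → push 11. Stack: [16, 11]
BINARY_OP * → 16 * 11 = 176. Stack: [176]
LOAD_FAST b → push 37. Stack: [176, 37]
BINARY_OP - → 176 - 37 = 139. Stack: [139]
STORE_FAST n → n=139. Stack: []
LOAD_FAST b → push 37. Stack: [37]
LOAD_CONST → push 8. Stack: [37, 8]
BINARY_OP ^ → 37 ^ 8 = 45. Stack: [45]
LOAD_CONST → push 2. Stack: [45, 2]
BINARY_OP * → 45 * 2 = 90. Stack: [90]
STORE_FAST r → r=90. Stack: []
LOAD_FAST_LOAD_FAST b,a → push 37,16. Stack: [37, 16]
BINARY_OP - → 37 - 16 = 21. Stack: [21]
LOAD_FAST_LOAD_FAST a,b → push 16,37. Stack: [21, 16, 37]
BINARY_OP % → 16 % 37 = 16. Stack: [21, 16]
BINARY_OP & → 21 & 16 = 16. Stack: [16]
STORE_FAST n → n=16. Stack: []
LOAD_FAST_LOAD_FAST a,b → push 16,37. Stack: [16, 37]
BINARY_OP * → 16 * 37 = 592. Stack: [592]
LOAD_FAST r → push 90. Stack: [592, 90]
BINARY_OP // → 592 // 90 = 6. Stack: [6]
STORE_FAST n → n=6. Stack: []
LOAD_FAST r → push 90. Stack: [90]
LOAD_CONST → push 1. Stack: [90, 1]
BINARY_OP + → 90 + 1 = 91. Stack: [91]
STORE_FAST t → t=91. Stack: []
LOAD_FAST r → push 90. Stack: [90]
LOAD_CONST → push 5. Stack: [90, 5]
BINARY_OP * → 90 * 5 = 450. Stack: [450]
LOAD_FAST t → push 91. Stack: [450, 91]
BINARY_OP + → 450 + 91 = 541. Stack: [541]
STORE_FAST u → u=541. Stack: []
LOAD_FAST_LOAD_FAST b,t → push 37,91. Stack: [37, 91]
BINARY_OP * → 37 * 91 = 3367. Stack: [3367]
LOAD_CONST → push 3. Stack: [3367, 3]
LOAD_FAST t → push 91. Stack: [3367, 3, 91]
BINARY_OP % → 3 % 91 = 3. Stack: [3367, 3]
BINARY_OP % → 3367 % 3 = 1. Stack: [1]
STORE_FAST m → m=1. Stack: []
LOAD_FAST n → push 6. Stack: [6]
RETURN_VALUE → return 6.

541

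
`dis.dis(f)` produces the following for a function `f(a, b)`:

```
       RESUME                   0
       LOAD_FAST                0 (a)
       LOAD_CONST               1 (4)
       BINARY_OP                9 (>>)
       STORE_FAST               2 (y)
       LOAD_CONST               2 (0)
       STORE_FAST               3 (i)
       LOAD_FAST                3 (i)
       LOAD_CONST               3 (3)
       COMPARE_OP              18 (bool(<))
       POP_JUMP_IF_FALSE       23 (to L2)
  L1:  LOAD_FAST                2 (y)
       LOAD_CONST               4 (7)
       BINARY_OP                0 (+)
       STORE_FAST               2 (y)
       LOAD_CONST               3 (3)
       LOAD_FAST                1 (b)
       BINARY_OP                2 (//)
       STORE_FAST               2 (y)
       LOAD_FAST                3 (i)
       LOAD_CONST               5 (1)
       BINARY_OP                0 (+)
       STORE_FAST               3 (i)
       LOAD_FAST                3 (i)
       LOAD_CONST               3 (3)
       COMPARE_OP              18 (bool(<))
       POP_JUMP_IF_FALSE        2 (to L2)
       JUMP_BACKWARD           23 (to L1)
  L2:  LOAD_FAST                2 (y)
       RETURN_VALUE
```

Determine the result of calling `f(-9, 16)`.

0

LOAD_FAST a → push -9. Stack: [-9]
LOAD_CONST → push 4. Stack: [-9, 4]
BINARY_OP >> → -9 >> 4 = -1. Stack: [-1]
STORE_FAST y → y=-1. Stack: []
LOAD_CONST → push 0. Stack: [0]
STORE_FAST i → i=0. Stack: []
LOAD_FAST i → push 0. Stack: [0]
LOAD_CONST → push 3. Stack: [0, 3]
COMPARE_OP bool(<) → 0 vs 3 = True. Stack: [True]
POP_JUMP_IF_FALSE → pop True; no jump. Stack: []
LOAD_FAST y → push -1. Stack: [-1]
LOAD_CONST → push 7. Stack: [-1, 7]
BINARY_OP + → -1 + 7 = 6. Stack: [6]
STORE_FAST y → y=6. Stack: []
LOAD_CONST → push 3. Stack: [3]
LOAD_FAST b → push 16. Stack: [3, 16]
BINARY_OP // → 3 // 16 = 0. Stack: [0]
STORE_FAST y → y=0. Stack: []
LOAD_FAST i → push 0. Stack: [0]
LOAD_CONST → push 1. Stack: [0, 1]
BINARY_OP + → 0 + 1 = 1. Stack: [1]
STORE_FAST i → i=1. Stack: []
LOAD_FAST i → push 1. Stack: [1]
LOAD_CONST → push 3. Stack: [1, 3]
COMPARE_OP bool(<) → 1 vs 3 = True. Stack: [True]
POP_JUMP_IF_FALSE → pop True; no jump. Stack: []
LOAD_FAST y → push 0. Stack: [0]
LOAD_CONST → push 7. Stack: [0, 7]
BINARY_OP + → 0 + 7 = 7. Stack: [7]
STORE_FAST y → y=7. Stack: []
LOAD_CONST → push 3. Stack: [3]
LOAD_FAST b → push 16. Stack: [3, 16]
BINARY_OP // → 3 // 16 = 0. Stack: [0]
STORE_FAST y → y=0. Stack: []
LOAD_FAST i → push 1. Stack: [1]
LOAD_CONST → push 1. Stack: [1, 1]
BINARY_OP + → 1 + 1 = 2. Stack: [2]
STORE_FAST i → i=2. Stack: []
LOAD_FAST i → push 2. Stack: [2]
LOAD_CONST → push 3. Stack: [2, 3]
COMPARE_OP bool(<) → 2 vs 3 = True. Stack: [True]
POP_JUMP_IF_FALSE → pop True; no jump. Stack: []
LOAD_FAST y → push 0. Stack: [0]
LOAD_CONST → push 7. Stack: [0, 7]
BINARY_OP + → 0 + 7 = 7. Stack: [7]
STORE_FAST y → y=7. Stack: []
LOAD_CONST → push 3. Stack: [3]
LOAD_FAST b → push 16. Stack: [3, 16]
BINARY_OP // → 3 // 16 = 0. Stack: [0]
STORE_FAST y → y=0. Stack: []
LOAD_FAST i → push 2. Stack: [2]
LOAD_CONST → push 1. Stack: [2, 1]
BINARY_OP + → 2 + 1 = 3. Stack: [3]
STORE_FAST i → i=3. Stack: []
LOAD_FAST i → push 3. Stack: [3]
LOAD_CONST → push 3. Stack: [3, 3]
COMPARE_OP bool(<) → 3 vs 3 = False. Stack: [False]
POP_JUMP_IF_FALSE → pop False; jump. Stack: []
LOAD_FAST y → push 0. Stack: [0]
RETURN_VALUE → return 0.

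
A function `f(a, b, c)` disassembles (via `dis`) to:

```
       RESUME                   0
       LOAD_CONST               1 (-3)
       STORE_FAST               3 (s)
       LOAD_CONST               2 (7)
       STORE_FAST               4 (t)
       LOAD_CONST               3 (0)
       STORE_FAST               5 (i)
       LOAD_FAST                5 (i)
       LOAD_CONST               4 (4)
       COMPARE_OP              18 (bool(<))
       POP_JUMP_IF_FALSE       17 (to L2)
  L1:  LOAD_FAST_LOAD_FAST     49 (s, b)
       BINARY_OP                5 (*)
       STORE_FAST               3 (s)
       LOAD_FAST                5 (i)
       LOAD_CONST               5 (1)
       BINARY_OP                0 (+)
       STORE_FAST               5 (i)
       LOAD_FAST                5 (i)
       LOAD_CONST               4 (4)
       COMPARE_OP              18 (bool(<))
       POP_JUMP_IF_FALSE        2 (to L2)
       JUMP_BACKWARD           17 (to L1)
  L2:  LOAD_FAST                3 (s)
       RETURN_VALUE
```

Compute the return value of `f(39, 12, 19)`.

-62208

LOAD_CONST → push -3. Stack: [-3]
STORE_FAST s → s=-3. Stack: []
LOAD_CONST → push 7. Stack: [7]
STORE_FAST t → t=7. Stack: []
LOAD_CONST → push 0. Stack: [0]
STORE_FAST i → i=0. Stack: []
LOAD_FAST i → push 0. Stack: [0]
LOAD_CONST → push 4. Stack: [0, 4]
COMPARE_OP bool(<) → 0 vs 4 = True. Stack: [True]
POP_JUMP_IF_FALSE → pop True; no jump. Stack: []
LOAD_FAST_LOAD_FAST s,b → push -3,12. Stack: [-3, 12]
BINARY_OP * → -3 * 12 = -36. Stack: [-36]
STORE_FAST s → s=-36. Stack: []
LOAD_FAST i → push 0. Stack: [0]
LOAD_CONST → push 1. Stack: [0, 1]
BINARY_OP + → 0 + 1 = 1. Stack: [1]
STORE_FAST i → i=1. Stack: []
LOAD_FAST i → push 1. Stack: [1]
LOAD_CONST → push 4. Stack: [1, 4]
COMPARE_OP bool(<) → 1 vs 4 = True. Stack: [True]
POP_JUMP_IF_FALSE → pop True; no jump. Stack: []
LOAD_FAST_LOAD_FAST s,b → push -36,12. Stack: [-36, 12]
BINARY_OP * → -36 * 12 = -432. Stack: [-432]
STORE_FAST s → s=-432. Stack: []
LOAD_FAST i → push 1. Stack: [1]
LOAD_CONST → push 1. Stack: [1, 1]
BINARY_OP + → 1 + 1 = 2. Stack: [2]
STORE_FAST i → i=2. Stack: []
LOAD_FAST i → push 2. Stack: [2]
LOAD_CONST → push 4. Stack: [2, 4]
COMPARE_OP bool(<) → 2 vs 4 = True. Stack: [True]
POP_JUMP_IF_FALSE → pop True; no jump. Stack: []
LOAD_FAST_LOAD_FAST s,b → push -432,12. Stack: [-432, 12]
BINARY_OP * → -432 * 12 = -5184. Stack: [-5184]
STORE_FAST s → s=-5184. Stack: []
LOAD_FAST i → push 2. Stack: [2]
LOAD_CONST → push 1. Stack: [2, 1]
BINARY_OP + → 2 + 1 = 3. Stack: [3]
STORE_FAST i → i=3. Stack: []
LOAD_FAST i → push 3. Stack: [3]
LOAD_CONST → push 4. Stack: [3, 4]
COMPARE_OP bool(<) → 3 vs 4 = True. Stack: [True]
POP_JUMP_IF_FALSE → pop True; no jump. Stack: []
LOAD_FAST_LOAD_FAST s,b → push -5184,12. Stack: [-5184, 12]
BINARY_OP * → -5184 * 12 = -62208. Stack: [-62208]
STORE_FAST s → s=-62208. Stack: []
LOAD_FAST i → push 3. Stack: [3]
LOAD_CONST → push 1. Stack: [3, 1]
BINARY_OP + → 3 + 1 = 4. Stack: [4]
STORE_FAST i → i=4. Stack: []
LOAD_FAST i → push 4. Stack: [4]
LOAD_CONST → push 4. Stack: [4, 4]
COMPARE_OP bool(<) → 4 vs 4 = False. Stack: [False]
POP_JUMP_IF_FALSE → pop False; jump. Stack: []
LOAD_FAST s → push -62208. Stack: [-62208]
RETURN_VALUE → return -62208.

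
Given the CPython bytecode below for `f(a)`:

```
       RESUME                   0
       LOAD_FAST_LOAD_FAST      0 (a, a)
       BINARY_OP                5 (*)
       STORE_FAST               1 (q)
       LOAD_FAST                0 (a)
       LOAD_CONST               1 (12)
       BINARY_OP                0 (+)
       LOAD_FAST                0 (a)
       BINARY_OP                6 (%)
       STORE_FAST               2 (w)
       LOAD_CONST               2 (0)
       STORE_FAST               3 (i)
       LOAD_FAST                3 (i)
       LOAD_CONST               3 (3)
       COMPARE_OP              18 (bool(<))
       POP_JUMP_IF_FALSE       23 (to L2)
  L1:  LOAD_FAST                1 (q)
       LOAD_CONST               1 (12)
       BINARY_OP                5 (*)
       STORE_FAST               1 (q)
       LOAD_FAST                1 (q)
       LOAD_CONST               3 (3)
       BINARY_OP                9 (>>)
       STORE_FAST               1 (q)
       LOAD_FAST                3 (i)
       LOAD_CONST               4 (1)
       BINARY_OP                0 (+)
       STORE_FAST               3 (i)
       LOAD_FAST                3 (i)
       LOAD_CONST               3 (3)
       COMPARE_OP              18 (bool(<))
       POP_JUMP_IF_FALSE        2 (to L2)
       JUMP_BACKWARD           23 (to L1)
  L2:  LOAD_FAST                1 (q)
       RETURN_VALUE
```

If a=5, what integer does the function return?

82

LOAD_FAST_LOAD_FAST a,a → push 5,5. Stack: [5, 5]
BINARY_OP * → 5 * 5 = 25. Stack: [25]
STORE_FAST q → q=25. Stack: []
LOAD_FAST a → push 5. Stack: [5]
LOAD_CONST → push 12. Stack: [5, 12]
BINARY_OP + → 5 + 12 = 17. Stack: [17]
LOAD_FAST a → push 5. Stack: [17, 5]
BINARY_OP % → 17 % 5 = 2. Stack: [2]
STORE_FAST w → w=2. Stack: []
LOAD_CONST → push 0. Stack: [0]
STORE_FAST i → i=0. Stack: []
LOAD_FAST i → push 0. Stack: [0]
LOAD_CONST → push 3. Stack: [0, 3]
COMPARE_OP bool(<) → 0 vs 3 = True. Stack: [True]
POP_JUMP_IF_FALSE → pop True; no jump. Stack: []
LOAD_FAST q → push 25. Stack: [25]
LOAD_CONST → push 12. Stack: [25, 12]
BINARY_OP * → 25 * 12 = 300. Stack: [300]
STORE_FAST q → q=300. Stack: []
LOAD_FAST q → push 300. Stack: [300]
LOAD_CONST → push 3. Stack: [300, 3]
BINARY_OP >> → 300 >> 3 = 37. Stack: [37]
STORE_FAST q → q=37. Stack: []
LOAD_FAST i → push 0. Stack: [0]
LOAD_CONST → push 1. Stack: [0, 1]
BINARY_OP + → 0 + 1 = 1. Stack: [1]
STORE_FAST i → i=1. Stack: []
LOAD_FAST i → push 1. Stack: [1]
LOAD_CONST → push 3. Stack: [1, 3]
COMPARE_OP bool(<) → 1 vs 3 = True. Stack: [True]
POP_JUMP_IF_FALSE → pop True; no jump. Stack: []
LOAD_FAST q → push 37. Stack: [37]
LOAD_CONST → push 12. Stack: [37, 12]
BINARY_OP * → 37 * 12 = 444. Stack: [444]
STORE_FAST q → q=444. Stack: []
LOAD_FAST q → push 444. Stack: [444]
LOAD_CONST → push 3. Stack: [444, 3]
BINARY_OP >> → 444 >> 3 = 55. Stack: [55]
STORE_FAST q → q=55. Stack: []
LOAD_FAST i → push 1. Stack: [1]
LOAD_CONST → push 1. Stack: [1, 1]
BINARY_OP + → 1 + 1 = 2. Stack: [2]
STORE_FAST i → i=2. Stack: []
LOAD_FAST i → push 2. Stack: [2]
LOAD_CONST → push 3. Stack: [2, 3]
COMPARE_OP bool(<) → 2 vs 3 = True. Stack: [True]
POP_JUMP_IF_FALSE → pop True; no jump. Stack: []
LOAD_FAST q → push 55. Stack: [55]
LOAD_CONST → push 12. Stack: [55, 12]
BINARY_OP * → 55 * 12 = 660. Stack: [660]
STORE_FAST q → q=660. Stack: []
LOAD_FAST q → push 660. Stack: [660]
LOAD_CONST → push 3. Stack: [660, 3]
BINARY_OP >> → 660 >> 3 = 82. Stack: [82]
STORE_FAST q → q=82. Stack: []
LOAD_FAST i → push 2. Stack: [2]
LOAD_CONST → push 1. Stack: [2, 1]
BINARY_OP + → 2 + 1 = 3. Stack: [3]
STORE_FAST i → i=3. Stack: []
LOAD_FAST i → push 3. Stack: [3]
LOAD_CONST → push 3. Stack: [3, 3]
COMPARE_OP bool(<) → 3 vs 3 = False. Stack: [False]
POP_JUMP_IF_FALSE → pop False; jump. Stack: []
LOAD_FAST q → push 82. Stack: [82]
RETURN_VALUE → return 82.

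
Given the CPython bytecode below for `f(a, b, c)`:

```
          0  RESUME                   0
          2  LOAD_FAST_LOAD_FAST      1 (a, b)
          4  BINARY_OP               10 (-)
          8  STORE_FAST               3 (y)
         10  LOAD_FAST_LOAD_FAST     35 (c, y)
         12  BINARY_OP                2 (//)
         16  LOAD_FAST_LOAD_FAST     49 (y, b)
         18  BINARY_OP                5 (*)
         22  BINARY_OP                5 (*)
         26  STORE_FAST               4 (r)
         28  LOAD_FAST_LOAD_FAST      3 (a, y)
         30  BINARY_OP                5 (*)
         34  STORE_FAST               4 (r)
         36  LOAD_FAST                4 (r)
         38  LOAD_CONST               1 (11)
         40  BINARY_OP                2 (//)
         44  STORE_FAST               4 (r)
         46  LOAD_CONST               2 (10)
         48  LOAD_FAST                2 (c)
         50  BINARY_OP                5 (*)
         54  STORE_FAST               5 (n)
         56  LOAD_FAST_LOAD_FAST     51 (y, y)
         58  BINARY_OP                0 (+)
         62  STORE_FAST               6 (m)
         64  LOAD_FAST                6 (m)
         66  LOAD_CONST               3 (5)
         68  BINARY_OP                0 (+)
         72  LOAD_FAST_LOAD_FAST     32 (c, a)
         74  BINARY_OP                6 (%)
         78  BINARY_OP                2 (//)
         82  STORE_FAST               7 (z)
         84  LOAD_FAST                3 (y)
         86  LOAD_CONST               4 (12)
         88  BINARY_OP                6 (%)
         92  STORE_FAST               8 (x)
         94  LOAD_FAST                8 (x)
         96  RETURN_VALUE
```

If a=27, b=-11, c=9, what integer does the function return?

2

LOAD_FAST_LOAD_FAST a,b → push 27,-11. Stack: [27, -11]
BINARY_OP - → 27 - -11 = 38. Stack: [38]
STORE_FAST y → y=38. Stack: []
LOAD_FAST_LOAD_FAST c,y → push 9,38. Stack: [9, 38]
BINARY_OP // → 9 // 38 = 0. Stack: [0]
LOAD_FAST_LOAD_FAST y,b → push 38,-11. Stack: [0, 38, -11]
BINARY_OP * → 38 * -11 = -418. Stack: [0, -418]
BINARY_OP * → 0 * -418 = 0. Stack: [0]
STORE_FAST r → r=0. Stack: []
LOAD_FAST_LOAD_FAST a,y → push 27,38. Stack: [27, 38]
BINARY_OP * → 27 * 38 = 1026. Stack: [1026]
STORE_FAST r → r=1026. Stack: []
LOAD_FAST r → push 1026. Stack: [1026]
LOAD_CONST → push 11. Stack: [1026, 11]
BINARY_OP // → 1026 // 11 = 93. Stack: [93]
STORE_FAST r → r=93. Stack: []
LOAD_CONST → push 10. Stack: [10]
LOAD_FAST c → push 9. Stack: [10, 9]
BINARY_OP * → 10 * 9 = 90. Stack: [90]
STORE_FAST n → n=90. Stack: []
LOAD_FAST_LOAD_FAST y,y → push 38,38. Stack: [38, 38]
BINARY_OP + → 38 + 38 = 76. Stack: [76]
STORE_FAST m → m=76. Stack: []
LOAD_FAST m → push 76. Stack: [76]
LOAD_CONST → push 5. Stack: [76, 5]
BINARY_OP + → 76 + 5 = 81. Stack: [81]
LOAD_FAST_LOAD_FAST c,a → push 9,27. Stack: [81, 9, 27]
BINARY_OP % → 9 % 27 = 9. Stack: [81, 9]
BINARY_OP // → 81 // 9 = 9. Stack: [9]
STORE_FAST z → z=9. Stack: []
LOAD_FAST y → push 38. Stack: [38]
LOAD_CONST → push 12. Stack: [38, 12]
BINARY_OP % → 38 % 12 = 2. Stack: [2]
STORE_FAST x → x=2. Stack: []
LOAD_FAST x → push 2. Stack: [2]
RETURN_VALUE → return 2.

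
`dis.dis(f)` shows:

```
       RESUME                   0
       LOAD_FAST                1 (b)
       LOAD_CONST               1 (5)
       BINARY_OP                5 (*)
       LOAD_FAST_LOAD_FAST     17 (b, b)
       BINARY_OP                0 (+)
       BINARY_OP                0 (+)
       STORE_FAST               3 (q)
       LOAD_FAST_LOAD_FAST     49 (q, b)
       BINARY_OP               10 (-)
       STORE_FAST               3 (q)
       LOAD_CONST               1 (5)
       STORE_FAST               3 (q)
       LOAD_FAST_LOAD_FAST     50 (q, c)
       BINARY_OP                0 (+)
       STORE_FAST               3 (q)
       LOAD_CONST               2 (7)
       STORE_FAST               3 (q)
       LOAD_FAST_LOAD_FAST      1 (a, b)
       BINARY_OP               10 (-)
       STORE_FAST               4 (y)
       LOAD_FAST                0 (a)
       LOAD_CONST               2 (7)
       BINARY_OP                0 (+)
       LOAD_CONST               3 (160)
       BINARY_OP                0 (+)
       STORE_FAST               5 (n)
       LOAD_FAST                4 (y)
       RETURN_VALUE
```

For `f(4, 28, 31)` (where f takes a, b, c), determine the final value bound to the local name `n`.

171

LOAD_FAST b → push 28. Stack: [28]
LOAD_CONST → push 5. Stack: [28, 5]
BINARY_OP * → 28 * 5 = 140. Stack: [140]
LOAD_FAST_LOAD_FAST b,b → push 28,28. Stack: [140, 28, 28]
BINARY_OP + → 28 + 28 = 56. Stack: [140, 56]
BINARY_OP + → 140 + 56 = 196. Stack: [196]
STORE_FAST q → q=196. Stack: []
LOAD_FAST_LOAD_FAST q,b → push 196,28. Stack: [196, 28]
BINARY_OP - → 196 - 28 = 168. Stack: [168]
STORE_FAST q → q=168. Stack: []
LOAD_CONST → push 5. Stack: [5]
STORE_FAST q → q=5. Stack: []
LOAD_FAST_LOAD_FAST q,c → push 5,31. Stack: [5, 31]
BINARY_OP + → 5 + 31 = 36. Stack: [36]
STORE_FAST q → q=36. Stack: []
LOAD_CONST → push 7. Stack: [7]
STORE_FAST q → q=7. Stack: []
LOAD_FAST_LOAD_FAST a,b → push 4,28. Stack: [4, 28]
BINARY_OP - → 4 - 28 = -24. Stack: [-24]
STORE_FAST y → y=-24. Stack: []
LOAD_FAST a → push 4. Stack: [4]
LOAD_CONST → push 7. Stack: [4, 7]
BINARY_OP + → 4 + 7 = 11. Stack: [11]
LOAD_CONST → push 160. Stack: [11, 160]
BINARY_OP + → 11 + 160 = 171. Stack: [171]
STORE_FAST n → n=171. Stack: []
LOAD_FAST y → push -24. Stack: [-24]
RETURN_VALUE → return -24.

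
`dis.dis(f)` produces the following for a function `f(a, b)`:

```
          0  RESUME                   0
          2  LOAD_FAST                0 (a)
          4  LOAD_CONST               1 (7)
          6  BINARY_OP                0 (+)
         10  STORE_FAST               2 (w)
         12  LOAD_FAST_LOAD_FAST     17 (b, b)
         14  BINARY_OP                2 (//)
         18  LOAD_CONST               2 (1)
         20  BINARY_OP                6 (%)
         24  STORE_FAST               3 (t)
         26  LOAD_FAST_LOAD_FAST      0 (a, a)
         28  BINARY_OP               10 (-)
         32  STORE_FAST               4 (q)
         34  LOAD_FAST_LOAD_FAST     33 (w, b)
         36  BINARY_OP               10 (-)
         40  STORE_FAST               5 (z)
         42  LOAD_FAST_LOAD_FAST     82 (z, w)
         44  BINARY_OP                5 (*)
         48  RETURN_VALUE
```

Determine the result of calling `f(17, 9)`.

LOAD_FAST a → push 17. Stack: [17]
LOAD_CONST → push 7. Stack: [17, 7]
BINARY_OP + → 17 + 7 = 24. Stack: [24]
STORE_FAST w → w=24. Stack: []
LOAD_FAST_LOAD_FAST b,b → push 9,9. Stack: [9, 9]
BINARY_OP // → 9 // 9 = 1. Stack: [1]
LOAD_CONST → push 1. Stack: [1, 1]
BINARY_OP % → 1 % 1 = 0. Stack: [0]
STORE_FAST t → t=0. Stack: []
LOAD_FAST_LOAD_FAST a,a → push 17,17. Stack: [17, 17]
BINARY_OP - → 17 - 17 = 0. Stack: [0]
STORE_FAST q → q=0. Stack: []
LOAD_FAST_LOAD_FAST w,b → push 24,9. Stack: [24, 9]
BINARY_OP - → 24 - 9 = 15. Stack: [15]
STORE_FAST z → z=15. Stack: []
LOAD_FAST_LOAD_FAST z,w → push 15,24. Stack: [15, 24]
BINARY_OP * → 15 * 24 = 360. Stack: [360]
RETURN_VALUE → return 360.

360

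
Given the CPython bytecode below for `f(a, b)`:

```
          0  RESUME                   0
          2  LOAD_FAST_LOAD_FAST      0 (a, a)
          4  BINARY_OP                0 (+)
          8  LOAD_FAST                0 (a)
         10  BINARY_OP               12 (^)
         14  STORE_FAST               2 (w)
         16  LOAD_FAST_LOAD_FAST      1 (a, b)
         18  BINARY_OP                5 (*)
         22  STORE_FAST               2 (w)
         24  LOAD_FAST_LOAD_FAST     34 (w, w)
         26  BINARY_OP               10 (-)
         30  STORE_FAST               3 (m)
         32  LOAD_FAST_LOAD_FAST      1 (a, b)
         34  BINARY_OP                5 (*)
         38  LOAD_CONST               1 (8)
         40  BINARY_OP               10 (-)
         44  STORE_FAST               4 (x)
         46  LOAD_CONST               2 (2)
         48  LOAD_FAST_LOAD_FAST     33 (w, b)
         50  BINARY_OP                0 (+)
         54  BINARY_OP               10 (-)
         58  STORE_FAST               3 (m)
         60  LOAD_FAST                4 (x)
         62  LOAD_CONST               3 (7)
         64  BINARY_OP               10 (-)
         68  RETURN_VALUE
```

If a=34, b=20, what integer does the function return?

LOAD_FAST_LOAD_FAST a,a → push 34,34. Stack: [34, 34]
BINARY_OP + → 34 + 34 = 68. Stack: [68]
LOAD_FAST a → push 34. Stack: [68, 34]
BINARY_OP ^ → 68 ^ 34 = 102. Stack: [102]
STORE_FAST w → w=102. Stack: []
LOAD_FAST_LOAD_FAST a,b → push 34,20. Stack: [34, 20]
BINARY_OP * → 34 * 20 = 680. Stack: [680]
STORE_FAST w → w=680. Stack: []
LOAD_FAST_LOAD_FAST w,w → push 680,680. Stack: [680, 680]
BINARY_OP - → 680 - 680 = 0. Stack: [0]
STORE_FAST m → m=0. Stack: []
LOAD_FAST_LOAD_FAST a,b → push 34,20. Stack: [34, 20]
BINARY_OP * → 34 * 20 = 680. Stack: [680]
LOAD_CONST → push 8. Stack: [680, 8]
BINARY_OP - → 680 - 8 = 672. Stack: [672]
STORE_FAST x → x=672. Stack: []
LOAD_CONST → push 2. Stack: [2]
LOAD_FAST_LOAD_FAST w,b → push 680,20. Stack: [2, 680, 20]
BINARY_OP + → 680 + 20 = 700. Stack: [2, 700]
BINARY_OP - → 2 - 700 = -698. Stack: [-698]
STORE_FAST m → m=-698. Stack: []
LOAD_FAST x → push 672. Stack: [672]
LOAD_CONST → push 7. Stack: [672, 7]
BINARY_OP - → 672 - 7 = 665. Stack: [665]
RETURN_VALUE → return 665.

665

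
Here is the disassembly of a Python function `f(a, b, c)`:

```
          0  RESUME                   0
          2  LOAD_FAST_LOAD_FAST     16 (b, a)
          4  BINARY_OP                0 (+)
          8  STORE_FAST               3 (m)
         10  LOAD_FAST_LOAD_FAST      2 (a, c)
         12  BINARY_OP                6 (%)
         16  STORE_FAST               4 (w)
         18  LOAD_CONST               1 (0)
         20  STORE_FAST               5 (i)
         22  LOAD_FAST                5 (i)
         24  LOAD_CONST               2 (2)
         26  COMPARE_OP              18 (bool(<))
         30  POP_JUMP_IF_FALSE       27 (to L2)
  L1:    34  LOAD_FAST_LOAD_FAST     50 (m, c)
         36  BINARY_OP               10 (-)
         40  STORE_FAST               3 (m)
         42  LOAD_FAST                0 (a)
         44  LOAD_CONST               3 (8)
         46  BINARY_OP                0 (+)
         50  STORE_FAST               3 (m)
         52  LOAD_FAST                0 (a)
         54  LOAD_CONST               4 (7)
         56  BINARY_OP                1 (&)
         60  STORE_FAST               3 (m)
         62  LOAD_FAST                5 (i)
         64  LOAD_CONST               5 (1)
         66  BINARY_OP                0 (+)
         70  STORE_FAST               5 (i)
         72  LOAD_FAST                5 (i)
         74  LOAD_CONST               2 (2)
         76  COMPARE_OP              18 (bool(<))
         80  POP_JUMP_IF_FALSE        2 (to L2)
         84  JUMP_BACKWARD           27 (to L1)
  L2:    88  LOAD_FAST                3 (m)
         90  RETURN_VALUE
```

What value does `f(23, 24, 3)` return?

7

LOAD_FAST_LOAD_FAST b,a → push 24,23. Stack: [24, 23]
BINARY_OP + → 24 + 23 = 47. Stack: [47]
STORE_FAST m → m=47. Stack: []
LOAD_FAST_LOAD_FAST a,c → push 23,3. Stack: [23, 3]
BINARY_OP % → 23 % 3 = 2. Stack: [2]
STORE_FAST w → w=2. Stack: []
LOAD_CONST → push 0. Stack: [0]
STORE_FAST i → i=0. Stack: []
LOAD_FAST i → push 0. Stack: [0]
LOAD_CONST → push 2. Stack: [0, 2]
COMPARE_OP bool(<) → 0 vs 2 = True. Stack: [True]
POP_JUMP_IF_FALSE → pop True; no jump. Stack: []
LOAD_FAST_LOAD_FAST m,c → push 47,3. Stack: [47, 3]
BINARY_OP - → 47 - 3 = 44. Stack: [44]
STORE_FAST m → m=44. Stack: []
LOAD_FAST a → push 23. Stack: [23]
LOAD_CONST → push 8. Stack: [23, 8]
BINARY_OP + → 23 + 8 = 31. Stack: [31]
STORE_FAST m → m=31. Stack: []
LOAD_FAST a → push 23. Stack: [23]
LOAD_CONST → push 7. Stack: [23, 7]
BINARY_OP & → 23 & 7 = 7. Stack: [7]
STORE_FAST m → m=7. Stack: []
LOAD_FAST i → push 0. Stack: [0]
LOAD_CONST → push 1. Stack: [0, 1]
BINARY_OP + → 0 + 1 = 1. Stack: [1]
STORE_FAST i → i=1. Stack: []
LOAD_FAST i → push 1. Stack: [1]
LOAD_CONST → push 2. Stack: [1, 2]
COMPARE_OP bool(<) → 1 vs 2 = True. Stack: [True]
POP_JUMP_IF_FALSE → pop True; no jump. Stack: []
LOAD_FAST_LOAD_FAST m,c → push 7,3. Stack: [7, 3]
BINARY_OP - → 7 - 3 = 4. Stack: [4]
STORE_FAST m → m=4. Stack: []
LOAD_FAST a → push 23. Stack: [23]
LOAD_CONST → push 8. Stack: [23, 8]
BINARY_OP + → 23 + 8 = 31. Stack: [31]
STORE_FAST m → m=31. Stack: []
LOAD_FAST a → push 23. Stack: [23]
LOAD_CONST → push 7. Stack: [23, 7]
BINARY_OP & → 23 & 7 = 7. Stack: [7]
STORE_FAST m → m=7. Stack: []
LOAD_FAST i → push 1. Stack: [1]
LOAD_CONST → push 1. Stack: [1, 1]
BINARY_OP + → 1 + 1 = 2. Stack: [2]
STORE_FAST i → i=2. Stack: []
LOAD_FAST i → push 2. Stack: [2]
LOAD_CONST → push 2. Stack: [2, 2]
COMPARE_OP bool(<) → 2 vs 2 = False. Stack: [False]
POP_JUMP_IF_FALSE → pop False; jump. Stack: []
LOAD_FAST m → push 7. Stack: [7]
RETURN_VALUE → return 7.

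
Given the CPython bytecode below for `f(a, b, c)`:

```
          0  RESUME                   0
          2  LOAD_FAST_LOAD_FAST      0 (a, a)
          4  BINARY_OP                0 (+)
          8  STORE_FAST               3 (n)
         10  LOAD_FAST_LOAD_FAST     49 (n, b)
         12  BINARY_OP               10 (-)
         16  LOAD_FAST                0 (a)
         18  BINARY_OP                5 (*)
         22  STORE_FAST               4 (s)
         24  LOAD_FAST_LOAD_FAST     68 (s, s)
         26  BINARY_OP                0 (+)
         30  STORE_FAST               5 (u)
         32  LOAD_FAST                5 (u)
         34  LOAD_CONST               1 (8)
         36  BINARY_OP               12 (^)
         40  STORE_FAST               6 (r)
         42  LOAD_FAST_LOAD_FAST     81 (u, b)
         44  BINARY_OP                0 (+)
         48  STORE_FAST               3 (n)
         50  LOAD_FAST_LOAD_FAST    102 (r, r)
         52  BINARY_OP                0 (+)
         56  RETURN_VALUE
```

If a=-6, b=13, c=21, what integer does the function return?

584

LOAD_FAST_LOAD_FAST a,a → push -6,-6. Stack: [-6, -6]
BINARY_OP + → -6 + -6 = -12. Stack: [-12]
STORE_FAST n → n=-12. Stack: []
LOAD_FAST_LOAD_FAST n,b → push -12,13. Stack: [-12, 13]
BINARY_OP - → -12 - 13 = -25. Stack: [-25]
LOAD_FAST a → push -6. Stack: [-25, -6]
BINARY_OP * → -25 * -6 = 150. Stack: [150]
STORE_FAST s → s=150. Stack: []
LOAD_FAST_LOAD_FAST s,s → push 150,150. Stack: [150, 150]
BINARY_OP + → 150 + 150 = 300. Stack: [300]
STORE_FAST u → u=300. Stack: []
LOAD_FAST u → push 300. Stack: [300]
LOAD_CONST → push 8. Stack: [300, 8]
BINARY_OP ^ → 300 ^ 8 = 292. Stack: [292]
STORE_FAST r → r=292. Stack: []
LOAD_FAST_LOAD_FAST u,b → push 300,13. Stack: [300, 13]
BINARY_OP + → 300 + 13 = 313. Stack: [313]
STORE_FAST n → n=313. Stack: []
LOAD_FAST_LOAD_FAST r,r → push 292,292. Stack: [292, 292]
BINARY_OP + → 292 + 292 = 584. Stack: [584]
RETURN_VALUE → return 584.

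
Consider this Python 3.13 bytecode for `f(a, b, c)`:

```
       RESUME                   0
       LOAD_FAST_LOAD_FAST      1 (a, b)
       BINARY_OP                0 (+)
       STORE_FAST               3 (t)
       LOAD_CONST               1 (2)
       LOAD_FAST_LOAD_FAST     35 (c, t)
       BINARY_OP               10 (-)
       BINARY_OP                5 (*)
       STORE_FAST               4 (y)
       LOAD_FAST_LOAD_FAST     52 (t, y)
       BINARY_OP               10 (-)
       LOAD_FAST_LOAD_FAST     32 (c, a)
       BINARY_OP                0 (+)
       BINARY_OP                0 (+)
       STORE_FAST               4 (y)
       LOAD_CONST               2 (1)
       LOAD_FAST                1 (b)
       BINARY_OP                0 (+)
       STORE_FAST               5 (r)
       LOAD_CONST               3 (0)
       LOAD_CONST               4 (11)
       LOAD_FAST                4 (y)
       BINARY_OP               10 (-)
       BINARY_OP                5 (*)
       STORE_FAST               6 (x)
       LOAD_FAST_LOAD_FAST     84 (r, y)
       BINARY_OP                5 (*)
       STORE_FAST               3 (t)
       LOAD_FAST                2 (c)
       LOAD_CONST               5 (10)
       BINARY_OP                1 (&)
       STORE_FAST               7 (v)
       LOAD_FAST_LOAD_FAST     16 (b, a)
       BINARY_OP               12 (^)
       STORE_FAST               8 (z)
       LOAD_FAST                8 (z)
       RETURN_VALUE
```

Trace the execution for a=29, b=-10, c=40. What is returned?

-21

LOAD_FAST_LOAD_FAST a,b → push 29,-10. Stack: [29, -10]
BINARY_OP + → 29 + -10 = 19. Stack: [19]
STORE_FAST t → t=19. Stack: []
LOAD_CONST → push 2. Stack: [2]
LOAD_FAST_LOAD_FAST c,t → push 40,19. Stack: [2, 40, 19]
BINARY_OP - → 40 - 19 = 21. Stack: [2, 21]
BINARY_OP * → 2 * 21 = 42. Stack: [42]
STORE_FAST y → y=42. Stack: []
LOAD_FAST_LOAD_FAST t,y → push 19,42. Stack: [19, 42]
BINARY_OP - → 19 - 42 = -23. Stack: [-23]
LOAD_FAST_LOAD_FAST c,a → push 40,29. Stack: [-23, 40, 29]
BINARY_OP + → 40 + 29 = 69. Stack: [-23, 69]
BINARY_OP + → -23 + 69 = 46. Stack: [46]
STORE_FAST y → y=46. Stack: []
LOAD_CONST → push 1. Stack: [1]
LOAD_FAST b → push -10. Stack: [1, -10]
BINARY_OP + → 1 + -10 = -9. Stack: [-9]
STORE_FAST r → r=-9. Stack: []
LOAD_CONST → push 0. Stack: [0]
LOAD_CONST → push 11. Stack: [0, 11]
LOAD_FAST y → push 46. Stack: [0, 11, 46]
BINARY_OP - → 11 - 46 = -35. Stack: [0, -35]
BINARY_OP * → 0 * -35 = 0. Stack: [0]
STORE_FAST x → x=0. Stack: []
LOAD_FAST_LOAD_FAST r,y → push -9,46. Stack: [-9, 46]
BINARY_OP * → -9 * 46 = -414. Stack: [-414]
STORE_FAST t → t=-414. Stack: []
LOAD_FAST c → push 40. Stack: [40]
LOAD_CONST → push 10. Stack: [40, 10]
BINARY_OP & → 40 & 10 = 8. Stack: [8]
STORE_FAST v → v=8. Stack: []
LOAD_FAST_LOAD_FAST b,a → push -10,29. Stack: [-10, 29]
BINARY_OP ^ → -10 ^ 29 = -21. Stack: [-21]
STORE_FAST z → z=-21. Stack: []
LOAD_FAST z → push -21. Stack: [-21]
RETURN_VALUE → return -21.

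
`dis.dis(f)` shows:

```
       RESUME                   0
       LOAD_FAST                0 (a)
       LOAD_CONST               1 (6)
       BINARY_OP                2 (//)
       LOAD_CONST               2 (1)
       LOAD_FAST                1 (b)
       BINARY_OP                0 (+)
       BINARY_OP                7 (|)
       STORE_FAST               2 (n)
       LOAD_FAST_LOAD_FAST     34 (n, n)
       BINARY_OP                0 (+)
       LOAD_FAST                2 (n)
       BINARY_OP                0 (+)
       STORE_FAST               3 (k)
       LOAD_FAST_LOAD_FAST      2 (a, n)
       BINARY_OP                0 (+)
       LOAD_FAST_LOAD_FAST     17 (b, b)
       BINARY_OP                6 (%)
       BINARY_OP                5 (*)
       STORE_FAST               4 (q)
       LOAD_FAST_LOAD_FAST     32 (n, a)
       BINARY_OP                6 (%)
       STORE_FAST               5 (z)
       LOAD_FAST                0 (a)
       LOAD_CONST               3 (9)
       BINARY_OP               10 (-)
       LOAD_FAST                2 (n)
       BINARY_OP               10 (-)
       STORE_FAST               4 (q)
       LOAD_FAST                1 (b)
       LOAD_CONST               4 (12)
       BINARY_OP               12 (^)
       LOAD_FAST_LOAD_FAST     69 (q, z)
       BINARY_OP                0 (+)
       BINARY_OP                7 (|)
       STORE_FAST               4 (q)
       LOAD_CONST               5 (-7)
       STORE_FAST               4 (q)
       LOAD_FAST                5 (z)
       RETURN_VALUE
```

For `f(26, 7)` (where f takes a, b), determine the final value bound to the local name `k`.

36

LOAD_FAST a → push 26. Stack: [26]
LOAD_CONST → push 6. Stack: [26, 6]
BINARY_OP // → 26 // 6 = 4. Stack: [4]
LOAD_CONST → push 1. Stack: [4, 1]
LOAD_FAST b → push 7. Stack: [4, 1, 7]
BINARY_OP + → 1 + 7 = 8. Stack: [4, 8]
BINARY_OP | → 4 | 8 = 12. Stack: [12]
STORE_FAST n → n=12. Stack: []
LOAD_FAST_LOAD_FAST n,n → push 12,12. Stack: [12, 12]
BINARY_OP + → 12 + 12 = 24. Stack: [24]
LOAD_FAST n → push 12. Stack: [24, 12]
BINARY_OP + → 24 + 12 = 36. Stack: [36]
STORE_FAST k → k=36. Stack: []
LOAD_FAST_LOAD_FAST a,n → push 26,12. Stack: [26, 12]
BINARY_OP + → 26 + 12 = 38. Stack: [38]
LOAD_FAST_LOAD_FAST b,b → push 7,7. Stack: [38, 7, 7]
BINARY_OP % → 7 % 7 = 0. Stack: [38, 0]
BINARY_OP * → 38 * 0 = 0. Stack: [0]
STORE_FAST q → q=0. Stack: []
LOAD_FAST_LOAD_FAST n,a → push 12,26. Stack: [12, 26]
BINARY_OP % → 12 % 26 = 12. Stack: [12]
STORE_FAST z → z=12. Stack: []
LOAD_FAST a → push 26. Stack: [26]
LOAD_CONST → push 9. Stack: [26, 9]
BINARY_OP - → 26 - 9 = 17. Stack: [17]
LOAD_FAST n → push 12. Stack: [17, 12]
BINARY_OP - → 17 - 12 = 5. Stack: [5]
STORE_FAST q → q=5. Stack: []
LOAD_FAST b → push 7. Stack: [7]
LOAD_CONST → push 12. Stack: [7, 12]
BINARY_OP ^ → 7 ^ 12 = 11. Stack: [11]
LOAD_FAST_LOAD_FAST q,z → push 5,12. Stack: [11, 5, 12]
BINARY_OP + → 5 + 12 = 17. Stack: [11, 17]
BINARY_OP | → 11 | 17 = 27. Stack: [27]
STORE_FAST q → q=27. Stack: []
LOAD_CONST → push -7. Stack: [-7]
STORE_FAST q → q=-7. Stack: []
LOAD_FAST z → push 12. Stack: [12]
RETURN_VALUE → return 12.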